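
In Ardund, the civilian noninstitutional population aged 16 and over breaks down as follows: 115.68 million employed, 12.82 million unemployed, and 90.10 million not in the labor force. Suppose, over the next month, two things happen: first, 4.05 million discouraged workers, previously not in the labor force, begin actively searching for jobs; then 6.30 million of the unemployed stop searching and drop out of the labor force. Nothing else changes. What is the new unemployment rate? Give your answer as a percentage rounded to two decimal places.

Initially, labor force = 115.68 + 12.82 = 128.50 million, so u = 12.82/128.50 = 9.98%.
After the first change, unemployed and labor force both rise by 4.05 → E = 115.68, U = 16.87, labor force = 132.55 million.
After the second change, unemployed and labor force both fall by 6.30 → E = 115.68, U = 10.57, labor force = 126.25 million.
New unemployment rate = 10.57 / 126.25 = 8.37%.

New unemployment rate ≈ 8.37%.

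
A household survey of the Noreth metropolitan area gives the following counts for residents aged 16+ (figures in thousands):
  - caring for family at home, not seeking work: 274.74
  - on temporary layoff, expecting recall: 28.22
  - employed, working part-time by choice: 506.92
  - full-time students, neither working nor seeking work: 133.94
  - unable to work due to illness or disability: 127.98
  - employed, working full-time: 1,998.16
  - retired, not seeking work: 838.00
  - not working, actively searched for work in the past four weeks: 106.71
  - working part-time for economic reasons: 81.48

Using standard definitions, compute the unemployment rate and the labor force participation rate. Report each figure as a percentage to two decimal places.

Employed = 506.92 + 1,998.16 + 81.48 = 2,586.56 thousand (anyone who worked, including part-time for economic reasons, counts as employed).
Unemployed = 28.22 + 106.71 = 134.93 thousand (jobless and actively searching, or on temporary layoff).
Labor force = 2,586.56 + 134.93 = 2,721.49 thousand.
Not in labor force = 274.74 + 133.94 + 127.98 + 838.00 = 1,374.66 thousand (those not working and not actively searching are outside the labor force).
Civilian working-age population = 2,721.49 + 1,374.66 = 4,096.15 thousand.
Unemployment rate = 134.93 / 2,721.49 = 4.96%.
Labor force participation rate = 2,721.49 / 4,096.15 = 66.44%.

Unemployment rate ≈ 4.96%; labor force participation rate ≈ 66.44%.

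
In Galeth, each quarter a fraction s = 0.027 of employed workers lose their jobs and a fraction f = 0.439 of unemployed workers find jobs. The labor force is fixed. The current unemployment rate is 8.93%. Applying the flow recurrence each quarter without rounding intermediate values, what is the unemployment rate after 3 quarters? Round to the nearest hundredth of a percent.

Unemployment rate after three quarters ≈ 6.27%.

With a fixed labor force, u_{t+1} = u_t + s·(1−u_t) − f·u_t = u_t·(1−s−f) + s.
Here 1−s−f = 0.534 and s = 0.027.
u_1 = 0.089300 × 0.534 + 0.027 = 0.074686.
u_2 = 0.074686 × 0.534 + 0.027 = 0.066882.
u_3 = 0.066882 × 0.534 + 0.027 = 0.062715.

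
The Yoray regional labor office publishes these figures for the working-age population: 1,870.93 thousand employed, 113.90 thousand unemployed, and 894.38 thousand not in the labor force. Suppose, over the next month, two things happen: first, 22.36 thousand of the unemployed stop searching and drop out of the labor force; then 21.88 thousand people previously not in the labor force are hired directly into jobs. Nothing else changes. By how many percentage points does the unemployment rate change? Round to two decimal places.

The unemployment rate changes by −1.13 percentage points.

Initially, labor force = 1,870.93 + 113.90 = 1,984.83 thousand, so u = 113.90/1,984.83 = 5.74%.
After the first change, unemployed and labor force both fall by 22.36 → E = 1,870.93, U = 91.54, labor force = 1,962.47 thousand.
After the second change, employed and labor force both rise by 21.88; unemployed unchanged → E = 1,892.81, U = 91.54, labor force = 1,984.35 thousand.
New unemployment rate = 91.54 / 1,984.35 = 4.61%.
Change = 4.61% − 5.74% = −1.13 percentage points.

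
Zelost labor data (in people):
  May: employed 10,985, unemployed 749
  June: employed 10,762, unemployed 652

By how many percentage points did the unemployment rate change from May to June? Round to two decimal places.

The unemployment rate changed by −0.67 percentage points.

May: labor force = 10,985 + 749 = 11,734; u = 749/11,734 = 6.38%.
June: labor force = 10,762 + 652 = 11,414; u = 652/11,414 = 5.71%.
Change = 5.71% − 6.38% = −0.67 pp.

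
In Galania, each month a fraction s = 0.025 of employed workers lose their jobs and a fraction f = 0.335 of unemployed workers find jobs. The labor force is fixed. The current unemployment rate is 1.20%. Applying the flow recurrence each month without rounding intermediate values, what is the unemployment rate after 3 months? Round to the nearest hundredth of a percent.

With a fixed labor force, u_{t+1} = u_t + s·(1−u_t) − f·u_t = u_t·(1−s−f) + s.
Here 1−s−f = 0.640 and s = 0.025.
u_1 = 0.012000 × 0.640 + 0.025 = 0.032680.
u_2 = 0.032680 × 0.640 + 0.025 = 0.045915.
u_3 = 0.045915 × 0.640 + 0.025 = 0.054386.

Unemployment rate after three months ≈ 5.44%.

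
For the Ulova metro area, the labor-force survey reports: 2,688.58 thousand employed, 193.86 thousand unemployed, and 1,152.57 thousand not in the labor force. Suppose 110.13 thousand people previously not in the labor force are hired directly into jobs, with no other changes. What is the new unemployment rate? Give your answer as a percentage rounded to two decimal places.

Initially, labor force = 2,688.58 + 193.86 = 2,882.44 thousand, so u = 193.86/2,882.44 = 6.73%.
After the change, employed and labor force both rise by 110.13; unemployed unchanged → E = 2,798.71, U = 193.86, labor force = 2,992.57 thousand.
New unemployment rate = 193.86 / 2,992.57 = 6.48%.

New unemployment rate ≈ 6.48%.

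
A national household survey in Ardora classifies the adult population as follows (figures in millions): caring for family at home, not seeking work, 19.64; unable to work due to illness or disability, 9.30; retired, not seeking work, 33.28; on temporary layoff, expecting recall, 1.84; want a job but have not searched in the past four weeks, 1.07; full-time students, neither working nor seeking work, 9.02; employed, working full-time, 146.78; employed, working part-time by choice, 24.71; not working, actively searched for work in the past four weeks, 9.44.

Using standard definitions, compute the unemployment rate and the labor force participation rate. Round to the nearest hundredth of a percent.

Unemployment rate ≈ 6.17%; labor force participation rate ≈ 71.65%.

Employed = 146.78 + 24.71 = 171.49 million.
Unemployed = 1.84 + 9.44 = 11.28 million (jobless and actively searching, or on temporary layoff).
Labor force = 171.49 + 11.28 = 182.77 million.
Not in labor force = 19.64 + 9.30 + 33.28 + 1.07 + 9.02 = 72.31 million (those not working and not actively searching are outside the labor force — including those who want a job but have given up searching).
Civilian working-age population = 182.77 + 72.31 = 255.08 million.
Unemployment rate = 11.28 / 182.77 = 6.17%.
Labor force participation rate = 182.77 / 255.08 = 71.65%.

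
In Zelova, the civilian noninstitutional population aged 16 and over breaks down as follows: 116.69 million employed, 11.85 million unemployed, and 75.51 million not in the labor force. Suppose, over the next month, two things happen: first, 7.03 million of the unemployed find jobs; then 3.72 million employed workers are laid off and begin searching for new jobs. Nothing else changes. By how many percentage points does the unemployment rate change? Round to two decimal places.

Initially, labor force = 116.69 + 11.85 = 128.54 million, so u = 11.85/128.54 = 9.22%.
After the first change, unemployed falls and employed rises by 7.03; labor force unchanged → E = 123.72, U = 4.82, labor force = 128.54 million.
After the second change, employed falls and unemployed rises by 3.72; labor force unchanged → E = 120.00, U = 8.54, labor force = 128.54 million.
New unemployment rate = 8.54 / 128.54 = 6.64%.
Change = 6.64% − 9.22% = −2.58 percentage points.

The unemployment rate changes by −2.58 percentage points.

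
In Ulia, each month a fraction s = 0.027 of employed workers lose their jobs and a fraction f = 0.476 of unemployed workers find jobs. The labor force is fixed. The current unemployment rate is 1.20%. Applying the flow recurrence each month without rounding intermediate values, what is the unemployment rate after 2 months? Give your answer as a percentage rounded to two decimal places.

Unemployment rate after two months ≈ 4.34%.

With a fixed labor force, u_{t+1} = u_t + s·(1−u_t) − f·u_t = u_t·(1−s−f) + s.
Here 1−s−f = 0.497 and s = 0.027.
u_1 = 0.012000 × 0.497 + 0.027 = 0.032964.
u_2 = 0.032964 × 0.497 + 0.027 = 0.043383.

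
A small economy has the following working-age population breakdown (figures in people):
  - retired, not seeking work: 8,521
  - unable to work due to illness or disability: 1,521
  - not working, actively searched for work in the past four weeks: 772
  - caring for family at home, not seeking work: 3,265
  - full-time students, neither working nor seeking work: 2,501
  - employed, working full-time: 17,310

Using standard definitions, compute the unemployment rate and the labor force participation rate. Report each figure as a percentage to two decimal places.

Unemployment rate ≈ 4.27%; labor force participation rate ≈ 53.35%.

Employed = 17,310.
Unemployed = 772.
Labor force = 17,310 + 772 = 18,082.
Not in labor force = 8,521 + 1,521 + 3,265 + 2,501 = 15,808 (those not working and not actively searching are outside the labor force).
Civilian working-age population = 18,082 + 15,808 = 33,890.
Unemployment rate = 772 / 18,082 = 4.27%.
Labor force participation rate = 18,082 / 33,890 = 53.35%.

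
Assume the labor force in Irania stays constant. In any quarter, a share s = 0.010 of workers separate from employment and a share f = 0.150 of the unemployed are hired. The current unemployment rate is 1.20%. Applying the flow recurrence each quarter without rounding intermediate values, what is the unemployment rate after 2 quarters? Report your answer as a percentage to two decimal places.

With a fixed labor force, u_{t+1} = u_t + s·(1−u_t) − f·u_t = u_t·(1−s−f) + s.
Here 1−s−f = 0.840 and s = 0.010.
u_1 = 0.012000 × 0.840 + 0.010 = 0.020080.
u_2 = 0.020080 × 0.840 + 0.010 = 0.026867.

Unemployment rate after two quarters ≈ 2.69%.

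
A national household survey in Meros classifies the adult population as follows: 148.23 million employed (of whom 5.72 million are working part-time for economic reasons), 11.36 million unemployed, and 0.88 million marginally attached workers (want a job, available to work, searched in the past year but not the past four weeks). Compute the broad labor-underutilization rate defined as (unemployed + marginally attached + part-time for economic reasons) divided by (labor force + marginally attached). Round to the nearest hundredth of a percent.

Broad underutilization rate ≈ 11.19%.

Labor force = 148.23 + 11.36 = 159.59 million.
Numerator = 11.36 + 0.88 + 5.72 = 17.96 million.
Denominator = 159.59 + 0.88 = 160.47 million.
Broad rate = 17.96 / 160.47 = 11.19%.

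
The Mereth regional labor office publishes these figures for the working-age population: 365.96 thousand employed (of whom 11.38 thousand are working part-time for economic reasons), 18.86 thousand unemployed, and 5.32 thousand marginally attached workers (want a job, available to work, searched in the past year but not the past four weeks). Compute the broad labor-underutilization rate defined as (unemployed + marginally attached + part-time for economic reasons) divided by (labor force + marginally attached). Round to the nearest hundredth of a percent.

Labor force = 365.96 + 18.86 = 384.82 thousand.
Numerator = 18.86 + 5.32 + 11.38 = 35.56 thousand.
Denominator = 384.82 + 5.32 = 390.14 thousand.
Broad rate = 35.56 / 390.14 = 9.11%.

Broad underutilization rate ≈ 9.11%.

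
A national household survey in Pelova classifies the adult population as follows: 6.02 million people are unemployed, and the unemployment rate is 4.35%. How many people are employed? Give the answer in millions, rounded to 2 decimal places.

Labor force = U / u = 6.02 / 0.0435 ≈ 138.39 million.
Employed = labor force − unemployed = 138.39 − 6.02 = 132.37 million.

About 132.37 million are employed.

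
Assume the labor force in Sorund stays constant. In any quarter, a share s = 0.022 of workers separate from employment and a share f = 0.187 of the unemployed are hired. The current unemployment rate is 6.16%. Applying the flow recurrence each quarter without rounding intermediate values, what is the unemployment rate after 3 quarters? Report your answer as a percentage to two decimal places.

Unemployment rate after three quarters ≈ 8.37%.

With a fixed labor force, u_{t+1} = u_t + s·(1−u_t) − f·u_t = u_t·(1−s−f) + s.
Here 1−s−f = 0.791 and s = 0.022.
u_1 = 0.061600 × 0.791 + 0.022 = 0.070726.
u_2 = 0.070726 × 0.791 + 0.022 = 0.077944.
u_3 = 0.077944 × 0.791 + 0.022 = 0.083654.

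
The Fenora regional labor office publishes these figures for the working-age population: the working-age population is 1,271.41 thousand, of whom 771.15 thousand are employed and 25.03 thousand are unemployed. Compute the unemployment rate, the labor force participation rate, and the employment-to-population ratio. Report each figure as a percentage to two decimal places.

Labor force = employed + unemployed = 771.15 + 25.03 = 796.18 thousand.
Unemployment rate = 25.03 / 796.18 = 3.14%.
Labor force participation rate = 796.18 / 1,271.41 = 62.62%.
Employment-population ratio = 771.15 / 1,271.41 = 60.65%.

Unemployment rate ≈ 3.14%; labor force participation rate ≈ 62.62%; employment-population ratio ≈ 60.65%.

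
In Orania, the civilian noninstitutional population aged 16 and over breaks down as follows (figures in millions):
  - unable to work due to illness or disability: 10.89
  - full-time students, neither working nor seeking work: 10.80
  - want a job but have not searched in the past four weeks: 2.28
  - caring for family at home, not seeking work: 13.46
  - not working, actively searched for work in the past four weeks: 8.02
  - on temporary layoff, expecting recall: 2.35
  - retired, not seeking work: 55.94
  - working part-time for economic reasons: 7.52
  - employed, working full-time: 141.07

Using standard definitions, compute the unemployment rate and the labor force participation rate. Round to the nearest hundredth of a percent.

Employed = 7.52 + 141.07 = 148.59 million (anyone who worked, including part-time for economic reasons, counts as employed).
Unemployed = 8.02 + 2.35 = 10.37 million (jobless and actively searching, or on temporary layoff).
Labor force = 148.59 + 10.37 = 158.96 million.
Not in labor force = 10.89 + 10.80 + 2.28 + 13.46 + 55.94 = 93.37 million (those not working and not actively searching are outside the labor force — including those who want a job but have given up searching).
Civilian working-age population = 158.96 + 93.37 = 252.33 million.
Unemployment rate = 10.37 / 158.96 = 6.52%.
Labor force participation rate = 158.96 / 252.33 = 63.00%.

Unemployment rate ≈ 6.52%; labor force participation rate ≈ 63.00%.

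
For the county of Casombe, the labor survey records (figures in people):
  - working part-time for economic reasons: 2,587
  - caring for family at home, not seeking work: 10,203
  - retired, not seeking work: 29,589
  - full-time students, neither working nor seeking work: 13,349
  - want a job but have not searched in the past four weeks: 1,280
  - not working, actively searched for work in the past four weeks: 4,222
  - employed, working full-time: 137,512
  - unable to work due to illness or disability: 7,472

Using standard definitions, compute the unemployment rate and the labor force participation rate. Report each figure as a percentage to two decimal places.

Employed = 2,587 + 137,512 = 140,099 (anyone who worked, including part-time for economic reasons, counts as employed).
Unemployed = 4,222.
Labor force = 140,099 + 4,222 = 144,321.
Not in labor force = 10,203 + 29,589 + 13,349 + 1,280 + 7,472 = 61,893 (those not working and not actively searching are outside the labor force — including those who want a job but have given up searching).
Civilian working-age population = 144,321 + 61,893 = 206,214.
Unemployment rate = 4,222 / 144,321 = 2.93%.
Labor force participation rate = 144,321 / 206,214 = 69.99%.

Unemployment rate ≈ 2.93%; labor force participation rate ≈ 69.99%.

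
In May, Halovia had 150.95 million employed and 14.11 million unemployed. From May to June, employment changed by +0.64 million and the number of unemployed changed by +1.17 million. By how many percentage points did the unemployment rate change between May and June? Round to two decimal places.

The unemployment rate changed by +0.61 percentage points.

May: labor force = 150.95 + 14.11 = 165.06; u = 14.11/165.06 = 8.55%.
June: labor force = 151.59 + 15.28 = 166.87; u = 15.28/166.87 = 9.16%.
Change = 9.16% − 8.55% = +0.61 pp.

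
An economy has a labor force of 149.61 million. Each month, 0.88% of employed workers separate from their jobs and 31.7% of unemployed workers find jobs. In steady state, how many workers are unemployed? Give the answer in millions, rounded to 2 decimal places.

Steady-state unemployment rate u* = s/(s+f) = 0.88/(0.88+31.7) = 0.027010.
Unemployed = u* × labor force = 0.027010 × 149.61 ≈ 4.04 million.

About 4.04 million are unemployed in steady state.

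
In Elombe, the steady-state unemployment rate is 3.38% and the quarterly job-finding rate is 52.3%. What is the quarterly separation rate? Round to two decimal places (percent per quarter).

Separation rate ≈ 1.83% per quarter.

From u* = s/(s+f): s = u·f/(1−u).
s = 0.0338 × 52.3 / (1 − 0.0338) = 1.7677 / 0.9662 ≈ 1.83% per quarter.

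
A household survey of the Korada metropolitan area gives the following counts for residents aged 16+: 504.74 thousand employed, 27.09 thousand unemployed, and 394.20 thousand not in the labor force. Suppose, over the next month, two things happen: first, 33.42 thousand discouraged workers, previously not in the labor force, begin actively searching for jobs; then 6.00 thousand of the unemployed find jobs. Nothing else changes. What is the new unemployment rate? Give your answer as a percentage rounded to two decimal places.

Initially, labor force = 504.74 + 27.09 = 531.83 thousand, so u = 27.09/531.83 = 5.09%.
After the first change, unemployed and labor force both rise by 33.42 → E = 504.74, U = 60.51, labor force = 565.25 thousand.
After the second change, unemployed falls and employed rises by 6.00; labor force unchanged → E = 510.74, U = 54.51, labor force = 565.25 thousand.
New unemployment rate = 54.51 / 565.25 = 9.64%.

New unemployment rate ≈ 9.64%.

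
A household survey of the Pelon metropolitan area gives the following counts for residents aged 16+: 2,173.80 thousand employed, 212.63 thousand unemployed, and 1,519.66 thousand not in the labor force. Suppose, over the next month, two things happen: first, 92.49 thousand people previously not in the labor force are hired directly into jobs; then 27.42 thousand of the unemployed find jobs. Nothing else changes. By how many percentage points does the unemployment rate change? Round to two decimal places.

The unemployment rate changes by −1.44 percentage points.

Initially, labor force = 2,173.80 + 212.63 = 2,386.43 thousand, so u = 212.63/2,386.43 = 8.91%.
After the first change, employed and labor force both rise by 92.49; unemployed unchanged → E = 2,266.29, U = 212.63, labor force = 2,478.92 thousand.
After the second change, unemployed falls and employed rises by 27.42; labor force unchanged → E = 2,293.71, U = 185.21, labor force = 2,478.92 thousand.
New unemployment rate = 185.21 / 2,478.92 = 7.47%.
Change = 7.47% − 8.91% = −1.44 percentage points.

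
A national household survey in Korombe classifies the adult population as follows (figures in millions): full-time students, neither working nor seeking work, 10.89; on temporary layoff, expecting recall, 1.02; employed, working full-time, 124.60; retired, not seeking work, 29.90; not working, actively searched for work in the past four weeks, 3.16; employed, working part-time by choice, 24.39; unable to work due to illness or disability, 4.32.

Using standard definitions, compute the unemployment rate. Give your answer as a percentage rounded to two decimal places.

Unemployment rate ≈ 2.73%.

Employed = 124.60 + 24.39 = 148.99 million.
Unemployed = 1.02 + 3.16 = 4.18 million (jobless and actively searching, or on temporary layoff).
Labor force = 148.99 + 4.18 = 153.17 million.
Unemployment rate = 4.18 / 153.17 = 2.73%.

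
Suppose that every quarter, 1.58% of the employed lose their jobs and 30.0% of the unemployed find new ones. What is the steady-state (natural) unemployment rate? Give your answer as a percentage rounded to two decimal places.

Steady-state unemployment rate ≈ 5.00%.

At steady state the flows balance: s·E = f·U, so U/(E+U) = s/(s+f).
u* = 1.58 / (1.58 + 30.0) = 1.58 / 31.58 = 5.00%.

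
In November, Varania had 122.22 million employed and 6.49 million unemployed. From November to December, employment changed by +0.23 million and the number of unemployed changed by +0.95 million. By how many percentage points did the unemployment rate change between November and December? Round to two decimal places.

November: labor force = 122.22 + 6.49 = 128.71; u = 6.49/128.71 = 5.04%.
December: labor force = 122.45 + 7.44 = 129.89; u = 7.44/129.89 = 5.73%.
Change = 5.73% − 5.04% = +0.69 pp.

The unemployment rate changed by +0.69 percentage points.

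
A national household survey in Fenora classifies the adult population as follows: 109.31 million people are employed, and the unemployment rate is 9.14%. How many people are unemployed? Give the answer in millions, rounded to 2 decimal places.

About 11.00 million are unemployed.

Let U be the number unemployed. The labor force is E + U, and U/(E+U) = 0.0914.
So U = 0.0914 × 109.31 / (1 − 0.0914) = 9.9909 / 0.9086 ≈ 11.00 million.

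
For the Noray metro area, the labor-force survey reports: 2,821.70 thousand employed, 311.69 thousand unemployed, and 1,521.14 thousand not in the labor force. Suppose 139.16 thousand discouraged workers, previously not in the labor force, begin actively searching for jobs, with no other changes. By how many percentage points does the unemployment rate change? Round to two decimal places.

Initially, labor force = 2,821.70 + 311.69 = 3,133.39 thousand, so u = 311.69/3,133.39 = 9.95%.
After the change, unemployed and labor force both rise by 139.16 → E = 2,821.70, U = 450.85, labor force = 3,272.55 thousand.
New unemployment rate = 450.85 / 3,272.55 = 13.78%.
Change = 13.78% − 9.95% = +3.83 percentage points.

The unemployment rate changes by +3.83 percentage points.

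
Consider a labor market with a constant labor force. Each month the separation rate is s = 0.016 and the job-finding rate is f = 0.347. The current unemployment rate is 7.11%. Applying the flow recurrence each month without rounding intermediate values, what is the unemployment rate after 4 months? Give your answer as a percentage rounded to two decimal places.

Unemployment rate after four months ≈ 4.85%.

With a fixed labor force, u_{t+1} = u_t + s·(1−u_t) − f·u_t = u_t·(1−s−f) + s.
Here 1−s−f = 0.637 and s = 0.016.
u_1 = 0.071100 × 0.637 + 0.016 = 0.061291.
u_2 = 0.061291 × 0.637 + 0.016 = 0.055042.
u_3 = 0.055042 × 0.637 + 0.016 = 0.051062.
u_4 = 0.051062 × 0.637 + 0.016 = 0.048526.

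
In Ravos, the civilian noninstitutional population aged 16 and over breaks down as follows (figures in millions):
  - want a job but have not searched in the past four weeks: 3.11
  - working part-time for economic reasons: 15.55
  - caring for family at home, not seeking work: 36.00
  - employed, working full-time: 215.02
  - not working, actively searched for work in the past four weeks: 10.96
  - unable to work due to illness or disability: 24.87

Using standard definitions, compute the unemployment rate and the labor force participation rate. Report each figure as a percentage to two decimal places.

Unemployment rate ≈ 4.54%; labor force participation rate ≈ 79.06%.

Employed = 15.55 + 215.02 = 230.57 million (anyone who worked, including part-time for economic reasons, counts as employed).
Unemployed = 10.96 million.
Labor force = 230.57 + 10.96 = 241.53 million.
Not in labor force = 3.11 + 36.00 + 24.87 = 63.98 million (those not working and not actively searching are outside the labor force — including those who want a job but have given up searching).
Civilian working-age population = 241.53 + 63.98 = 305.51 million.
Unemployment rate = 10.96 / 241.53 = 4.54%.
Labor force participation rate = 241.53 / 305.51 = 79.06%.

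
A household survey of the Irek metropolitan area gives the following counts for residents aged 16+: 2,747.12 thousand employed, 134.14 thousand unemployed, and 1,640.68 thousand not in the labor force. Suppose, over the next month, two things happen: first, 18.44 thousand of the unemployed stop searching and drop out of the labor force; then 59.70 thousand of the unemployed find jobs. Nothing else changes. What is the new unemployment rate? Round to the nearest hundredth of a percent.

New unemployment rate ≈ 1.96%.

Initially, labor force = 2,747.12 + 134.14 = 2,881.26 thousand, so u = 134.14/2,881.26 = 4.66%.
After the first change, unemployed and labor force both fall by 18.44 → E = 2,747.12, U = 115.70, labor force = 2,862.82 thousand.
After the second change, unemployed falls and employed rises by 59.70; labor force unchanged → E = 2,806.82, U = 56.00, labor force = 2,862.82 thousand.
New unemployment rate = 56.00 / 2,862.82 = 1.96%.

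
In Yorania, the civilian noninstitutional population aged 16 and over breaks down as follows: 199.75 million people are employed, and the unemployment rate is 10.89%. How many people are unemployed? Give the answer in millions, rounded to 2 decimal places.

About 24.41 million are unemployed.

Let U be the number unemployed. The labor force is E + U, and U/(E+U) = 0.1089.
So U = 0.1089 × 199.75 / (1 − 0.1089) = 21.7528 / 0.8911 ≈ 24.41 million.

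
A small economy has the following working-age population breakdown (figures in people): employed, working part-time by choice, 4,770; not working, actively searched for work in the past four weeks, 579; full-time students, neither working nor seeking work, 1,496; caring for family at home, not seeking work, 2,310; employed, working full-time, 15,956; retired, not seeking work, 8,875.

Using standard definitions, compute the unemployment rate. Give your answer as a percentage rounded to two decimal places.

Unemployment rate ≈ 2.72%.

Employed = 4,770 + 15,956 = 20,726.
Unemployed = 579.
Labor force = 20,726 + 579 = 21,305.
Unemployment rate = 579 / 21,305 = 2.72%.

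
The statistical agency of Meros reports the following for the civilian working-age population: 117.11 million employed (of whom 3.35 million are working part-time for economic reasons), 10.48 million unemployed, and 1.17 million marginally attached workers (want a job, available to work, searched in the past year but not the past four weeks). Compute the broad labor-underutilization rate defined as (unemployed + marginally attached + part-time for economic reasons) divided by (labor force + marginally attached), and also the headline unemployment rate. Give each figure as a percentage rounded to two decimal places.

Labor force = 117.11 + 10.48 = 127.59 million.
Numerator = 10.48 + 1.17 + 3.35 = 15.00 million.
Denominator = 127.59 + 1.17 = 128.76 million.
Broad rate = 15.00 / 128.76 = 11.65%.
Headline unemployment rate = 10.48 / 127.59 = 8.21%.

Broad underutilization rate ≈ 11.65%; headline unemployment rate ≈ 8.21%.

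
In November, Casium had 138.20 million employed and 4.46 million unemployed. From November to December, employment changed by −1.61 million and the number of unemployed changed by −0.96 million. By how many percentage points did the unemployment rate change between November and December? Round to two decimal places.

The unemployment rate changed by −0.63 percentage points.

November: labor force = 138.20 + 4.46 = 142.66; u = 4.46/142.66 = 3.13%.
December: labor force = 136.59 + 3.50 = 140.09; u = 3.50/140.09 = 2.50%.
Change = 2.50% − 3.13% = −0.63 pp.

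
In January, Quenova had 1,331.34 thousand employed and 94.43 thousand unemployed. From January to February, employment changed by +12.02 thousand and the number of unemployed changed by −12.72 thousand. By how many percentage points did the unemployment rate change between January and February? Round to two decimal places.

January: labor force = 1,331.34 + 94.43 = 1,425.77; u = 94.43/1,425.77 = 6.62%.
February: labor force = 1,343.36 + 81.71 = 1,425.07; u = 81.71/1,425.07 = 5.73%.
Change = 5.73% − 6.62% = −0.89 pp.

The unemployment rate changed by −0.89 percentage points.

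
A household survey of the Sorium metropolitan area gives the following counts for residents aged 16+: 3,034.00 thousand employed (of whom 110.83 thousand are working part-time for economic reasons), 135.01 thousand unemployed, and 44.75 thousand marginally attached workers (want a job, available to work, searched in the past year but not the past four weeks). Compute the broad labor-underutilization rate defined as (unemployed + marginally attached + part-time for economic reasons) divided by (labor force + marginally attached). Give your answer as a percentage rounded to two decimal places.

Labor force = 3,034.00 + 135.01 = 3,169.01 thousand.
Numerator = 135.01 + 44.75 + 110.83 = 290.59 thousand.
Denominator = 3,169.01 + 44.75 = 3,213.76 thousand.
Broad rate = 290.59 / 3,213.76 = 9.04%.

Broad underutilization rate ≈ 9.04%.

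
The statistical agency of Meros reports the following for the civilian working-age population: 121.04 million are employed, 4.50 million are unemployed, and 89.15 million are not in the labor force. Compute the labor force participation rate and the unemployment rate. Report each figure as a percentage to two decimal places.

Labor force = employed + unemployed = 121.04 + 4.50 = 125.54 million.
Working-age population = 125.54 + 89.15 = 214.69 million.
Unemployment rate = 4.50 / 125.54 = 3.58%.
Labor force participation rate = 125.54 / 214.69 = 58.48%.

Labor force participation rate ≈ 58.48%; unemployment rate ≈ 3.58%.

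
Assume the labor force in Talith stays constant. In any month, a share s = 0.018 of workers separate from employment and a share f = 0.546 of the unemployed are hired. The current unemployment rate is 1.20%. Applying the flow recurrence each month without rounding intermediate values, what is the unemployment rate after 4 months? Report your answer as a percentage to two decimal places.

Unemployment rate after four months ≈ 3.12%.

With a fixed labor force, u_{t+1} = u_t + s·(1−u_t) − f·u_t = u_t·(1−s−f) + s.
Here 1−s−f = 0.436 and s = 0.018.
u_1 = 0.012000 × 0.436 + 0.018 = 0.023232.
u_2 = 0.023232 × 0.436 + 0.018 = 0.028129.
u_3 = 0.028129 × 0.436 + 0.018 = 0.030264.
u_4 = 0.030264 × 0.436 + 0.018 = 0.031195.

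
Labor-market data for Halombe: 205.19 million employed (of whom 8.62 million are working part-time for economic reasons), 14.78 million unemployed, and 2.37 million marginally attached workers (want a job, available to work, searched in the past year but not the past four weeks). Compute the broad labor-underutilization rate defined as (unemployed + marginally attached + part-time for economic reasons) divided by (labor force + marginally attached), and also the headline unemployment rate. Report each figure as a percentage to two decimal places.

Broad underutilization rate ≈ 11.59%; headline unemployment rate ≈ 6.72%.

Labor force = 205.19 + 14.78 = 219.97 million.
Numerator = 14.78 + 2.37 + 8.62 = 25.77 million.
Denominator = 219.97 + 2.37 = 222.34 million.
Broad rate = 25.77 / 222.34 = 11.59%.
Headline unemployment rate = 14.78 / 219.97 = 6.72%.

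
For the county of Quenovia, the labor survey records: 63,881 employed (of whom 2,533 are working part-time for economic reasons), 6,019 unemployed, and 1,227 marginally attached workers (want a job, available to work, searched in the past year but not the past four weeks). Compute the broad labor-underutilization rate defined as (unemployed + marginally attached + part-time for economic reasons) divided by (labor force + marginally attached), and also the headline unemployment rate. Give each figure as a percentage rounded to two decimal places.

Labor force = 63,881 + 6,019 = 69,900.
Numerator = 6,019 + 1,227 + 2,533 = 9,779.
Denominator = 69,900 + 1,227 = 71,127.
Broad rate = 9,779 / 71,127 = 13.75%.
Headline unemployment rate = 6,019 / 69,900 = 8.61%.

Broad underutilization rate ≈ 13.75%; headline unemployment rate ≈ 8.61%.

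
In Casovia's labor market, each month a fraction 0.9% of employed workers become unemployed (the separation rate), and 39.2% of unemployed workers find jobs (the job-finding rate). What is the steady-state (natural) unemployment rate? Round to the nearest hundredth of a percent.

At steady state the flows balance: s·E = f·U, so U/(E+U) = s/(s+f).
u* = 0.9 / (0.9 + 39.2) = 0.9 / 40.10 = 2.24%.

Steady-state unemployment rate ≈ 2.24%.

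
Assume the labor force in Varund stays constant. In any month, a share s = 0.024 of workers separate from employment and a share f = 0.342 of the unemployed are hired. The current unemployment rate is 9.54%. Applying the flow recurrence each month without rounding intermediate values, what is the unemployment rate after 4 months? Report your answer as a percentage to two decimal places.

With a fixed labor force, u_{t+1} = u_t + s·(1−u_t) − f·u_t = u_t·(1−s−f) + s.
Here 1−s−f = 0.634 and s = 0.024.
u_1 = 0.095400 × 0.634 + 0.024 = 0.084484.
u_2 = 0.084484 × 0.634 + 0.024 = 0.077563.
u_3 = 0.077563 × 0.634 + 0.024 = 0.073175.
u_4 = 0.073175 × 0.634 + 0.024 = 0.070393.

Unemployment rate after four months ≈ 7.04%.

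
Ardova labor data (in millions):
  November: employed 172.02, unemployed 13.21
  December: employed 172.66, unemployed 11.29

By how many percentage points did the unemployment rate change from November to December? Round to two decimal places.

November: labor force = 172.02 + 13.21 = 185.23; u = 13.21/185.23 = 7.13%.
December: labor force = 172.66 + 11.29 = 183.95; u = 11.29/183.95 = 6.14%.
Change = 6.14% − 7.13% = −0.99 pp.

The unemployment rate changed by −0.99 percentage points.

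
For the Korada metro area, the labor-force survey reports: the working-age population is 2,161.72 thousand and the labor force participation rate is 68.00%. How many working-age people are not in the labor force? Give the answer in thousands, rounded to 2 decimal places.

About 691.75 thousand are not in the labor force.

Share not in the labor force = 1 − 0.6800 = 0.3200.
Not in labor force = 0.3200 × 2,161.72 ≈ 691.75 thousand.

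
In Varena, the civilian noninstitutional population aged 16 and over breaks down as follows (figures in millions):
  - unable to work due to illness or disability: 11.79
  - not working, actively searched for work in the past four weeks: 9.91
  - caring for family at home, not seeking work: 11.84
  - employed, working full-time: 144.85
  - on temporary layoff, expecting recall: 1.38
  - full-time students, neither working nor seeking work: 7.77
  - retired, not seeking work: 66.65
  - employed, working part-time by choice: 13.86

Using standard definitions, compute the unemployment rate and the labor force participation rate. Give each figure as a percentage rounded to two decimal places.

Employed = 144.85 + 13.86 = 158.71 million.
Unemployed = 9.91 + 1.38 = 11.29 million (jobless and actively searching, or on temporary layoff).
Labor force = 158.71 + 11.29 = 170.00 million.
Not in labor force = 11.79 + 11.84 + 7.77 + 66.65 = 98.05 million (those not working and not actively searching are outside the labor force).
Civilian working-age population = 170.00 + 98.05 = 268.05 million.
Unemployment rate = 11.29 / 170.00 = 6.64%.
Labor force participation rate = 170.00 / 268.05 = 63.42%.

Unemployment rate ≈ 6.64%; labor force participation rate ≈ 63.42%.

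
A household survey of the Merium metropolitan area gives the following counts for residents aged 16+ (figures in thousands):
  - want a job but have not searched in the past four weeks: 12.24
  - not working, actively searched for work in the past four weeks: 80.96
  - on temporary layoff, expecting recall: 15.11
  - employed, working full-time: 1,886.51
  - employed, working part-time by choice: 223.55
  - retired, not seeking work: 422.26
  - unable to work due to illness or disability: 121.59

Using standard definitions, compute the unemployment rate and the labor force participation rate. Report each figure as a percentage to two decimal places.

Unemployment rate ≈ 4.35%; labor force participation rate ≈ 79.87%.

Employed = 1,886.51 + 223.55 = 2,110.06 thousand.
Unemployed = 80.96 + 15.11 = 96.07 thousand (jobless and actively searching, or on temporary layoff).
Labor force = 2,110.06 + 96.07 = 2,206.13 thousand.
Not in labor force = 12.24 + 422.26 + 121.59 = 556.09 thousand (those not working and not actively searching are outside the labor force — including those who want a job but have given up searching).
Civilian working-age population = 2,206.13 + 556.09 = 2,762.22 thousand.
Unemployment rate = 96.07 / 2,206.13 = 4.35%.
Labor force participation rate = 2,206.13 / 2,762.22 = 79.87%.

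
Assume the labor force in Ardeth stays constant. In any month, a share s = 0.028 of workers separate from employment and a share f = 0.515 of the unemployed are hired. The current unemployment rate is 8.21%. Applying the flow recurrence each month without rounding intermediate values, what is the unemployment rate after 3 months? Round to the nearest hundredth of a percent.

Unemployment rate after three months ≈ 5.45%.

With a fixed labor force, u_{t+1} = u_t + s·(1−u_t) − f·u_t = u_t·(1−s−f) + s.
Here 1−s−f = 0.457 and s = 0.028.
u_1 = 0.082100 × 0.457 + 0.028 = 0.065520.
u_2 = 0.065520 × 0.457 + 0.028 = 0.057943.
u_3 = 0.057943 × 0.457 + 0.028 = 0.054480.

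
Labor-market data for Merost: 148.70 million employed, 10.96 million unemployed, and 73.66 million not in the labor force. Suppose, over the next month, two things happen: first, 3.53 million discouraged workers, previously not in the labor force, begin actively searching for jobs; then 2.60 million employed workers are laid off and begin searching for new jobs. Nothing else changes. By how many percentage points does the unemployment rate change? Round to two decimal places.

Initially, labor force = 148.70 + 10.96 = 159.66 million, so u = 10.96/159.66 = 6.86%.
After the first change, unemployed and labor force both rise by 3.53 → E = 148.70, U = 14.49, labor force = 163.19 million.
After the second change, employed falls and unemployed rises by 2.60; labor force unchanged → E = 146.10, U = 17.09, labor force = 163.19 million.
New unemployment rate = 17.09 / 163.19 = 10.47%.
Change = 10.47% − 6.86% = +3.61 percentage points.

The unemployment rate changes by +3.61 percentage points.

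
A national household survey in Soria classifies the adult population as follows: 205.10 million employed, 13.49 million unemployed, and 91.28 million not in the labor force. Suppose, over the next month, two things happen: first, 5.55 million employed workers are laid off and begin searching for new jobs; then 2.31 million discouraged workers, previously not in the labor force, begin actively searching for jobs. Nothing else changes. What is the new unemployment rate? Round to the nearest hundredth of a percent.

Initially, labor force = 205.10 + 13.49 = 218.59 million, so u = 13.49/218.59 = 6.17%.
After the first change, employed falls and unemployed rises by 5.55; labor force unchanged → E = 199.55, U = 19.04, labor force = 218.59 million.
After the second change, unemployed and labor force both rise by 2.31 → E = 199.55, U = 21.35, labor force = 220.90 million.
New unemployment rate = 21.35 / 220.90 = 9.67%.

New unemployment rate ≈ 9.67%.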